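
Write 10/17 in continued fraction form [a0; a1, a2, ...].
[0; 1, 1, 2, 3]

Euclidean algorithm steps:
10 = 0 × 17 + 10
17 = 1 × 10 + 7
10 = 1 × 7 + 3
7 = 2 × 3 + 1
3 = 3 × 1 + 0
Continued fraction: [0; 1, 1, 2, 3]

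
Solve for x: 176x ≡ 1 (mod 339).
287

gcd(176, 339) = 1, so the inverse exists.
Extended Euclidean algorithm on (339, 176):
339 = 1 × 176 + 163  ⟹  163 = (1)·339 + (-1)·176
176 = 1 × 163 + 13  ⟹  13 = (-1)·339 + (2)·176
163 = 12 × 13 + 7  ⟹  7 = (13)·339 + (-25)·176
13 = 1 × 7 + 6  ⟹  6 = (-14)·339 + (27)·176
7 = 1 × 6 + 1  ⟹  1 = (27)·339 + (-52)·176
So (-52)·176 ≡ 1 (mod 339), i.e. 176^(-1) ≡ -52 ≡ 287 (mod 339).
Check: 176 × 287 = 50512 ≡ 1 (mod 339)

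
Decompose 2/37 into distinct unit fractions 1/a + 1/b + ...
1/19 + 1/703

Greedy algorithm:
2/37: ceiling(37/2) = 19, use 1/19
1/703: ceiling(703/1) = 703, use 1/703
Result: 2/37 = 1/19 + 1/703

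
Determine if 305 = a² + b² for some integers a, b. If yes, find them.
4² + 17² (a=4, b=17)

Factorization: 305 = 5 × 61
By Fermat: n is sum of two squares iff every prime p ≡ 3 (mod 4) appears to even power.
All primes ≡ 3 (mod 4) appear to even power.
Search a = 0, 1, 2, … for 305 - a² a perfect square: first hit at a = 4: 305 - 16 = 289 = 17².
305 = 4² + 17² = 16 + 289 ✓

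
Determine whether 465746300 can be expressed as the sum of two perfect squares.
Not possible

Factorization: 465746300 = 2^2 × 5^2 × 167^3
By Fermat: n is sum of two squares iff every prime p ≡ 3 (mod 4) appears to even power.
Prime(s) ≡ 3 (mod 4) with odd exponent: [(167, 3)]
Therefore 465746300 cannot be expressed as a² + b².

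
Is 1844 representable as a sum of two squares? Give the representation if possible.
20² + 38² (a=20, b=38)

Factorization: 1844 = 2^2 × 461
By Fermat: n is sum of two squares iff every prime p ≡ 3 (mod 4) appears to even power.
All primes ≡ 3 (mod 4) appear to even power.
Search a = 0, 1, 2, … for 1844 - a² a perfect square: first hit at a = 20: 1844 - 400 = 1444 = 38².
1844 = 20² + 38² = 400 + 1444 ✓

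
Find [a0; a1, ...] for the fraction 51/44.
[1; 6, 3, 2]

Euclidean algorithm steps:
51 = 1 × 44 + 7
44 = 6 × 7 + 2
7 = 3 × 2 + 1
2 = 2 × 1 + 0
Continued fraction: [1; 6, 3, 2]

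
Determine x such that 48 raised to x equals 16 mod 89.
24

Baby-step giant-step with step n = ⌈√89⌉ = 10.
Baby steps 48^j mod 89 (j:value) for j=0..9: 0:1, 1:48, 2:79, 3:54, 4:11, 5:83, 6:68, 7:60, 8:32, 9:23.
Giant-step multiplier: 48^(-10) ≡ 48^(88-10) = 48^78 ≡ 47 (mod 89).
Giant steps γ_i = 16·47^i mod 89: γ_0=16, γ_1=40, γ_2=11 (in table at j=4).
x = i·n + j = 2·10 + 4 = 24.
Check: 48^24 ≡ 16 (mod 89).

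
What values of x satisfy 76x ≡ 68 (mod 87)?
x ≡ 65 (mod 87)

gcd(76, 87) = 1, which divides 68, so solutions exist.
Find 76^(-1) mod 87 by the extended Euclidean algorithm:
87 = 1 × 76 + 11  ⟹  11 = (1)·87 + (-1)·76
76 = 6 × 11 + 10  ⟹  10 = (-6)·87 + (7)·76
11 = 1 × 10 + 1  ⟹  1 = (7)·87 + (-8)·76
So (-8)·76 ≡ 1 (mod 87), i.e. 76^(-1) ≡ -8 ≡ 79 (mod 87).
x ≡ 79 × 68 = 5372 ≡ 65 (mod 87).
Check: 76 × 65 = 4940 ≡ 68 (mod 87).
Unique solution: x ≡ 65 (mod 87)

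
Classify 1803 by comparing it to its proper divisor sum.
deficient

Proper divisors of 1803: sum = 1 + 3 + 601 = 605
Since 605 < 1803, 1803 is deficient.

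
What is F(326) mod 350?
43

Matrix identity: Q^n = [[F_(n+1), F_n], [F_n, F_(n-1)]] with Q = [[1,1],[1,0]].
n = 326 = 101000110₂. Square-and-multiply, entries mod 350:
Q^1 = [[1,1],[1,0]]
Q^2 = (Q^1)² = [[2,1],[1,1]]
Q^5 = (Q^2)²·Q = [[8,5],[5,3]]
Q^10 = (Q^5)² = [[89,55],[55,34]]
Q^20 = (Q^10)² = [[96,115],[115,331]]
Q^40 = (Q^20)² = [[41,105],[105,286]]
Q^81 = (Q^40)²·Q = [[141,106],[106,35]]
Q^163 = (Q^81)²·Q = [[73,317],[317,106]]
Q^326 = (Q^163)² = [[118,43],[43,75]]
F_326 mod 350 = Q^326[0][1] = 43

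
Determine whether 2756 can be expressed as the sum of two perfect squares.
16² + 50² (a=16, b=50)

Factorization: 2756 = 2^2 × 13 × 53
By Fermat: n is sum of two squares iff every prime p ≡ 3 (mod 4) appears to even power.
All primes ≡ 3 (mod 4) appear to even power.
Search a = 0, 1, 2, … for 2756 - a² a perfect square: first hit at a = 16: 2756 - 256 = 2500 = 50².
2756 = 16² + 50² = 256 + 2500 ✓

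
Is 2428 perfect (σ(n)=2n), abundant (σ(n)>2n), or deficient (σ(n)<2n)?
deficient

Proper divisors of 2428: sum = 1 + 2 + 4 + 607 + 1214 = 1828
Since 1828 < 2428, 2428 is deficient.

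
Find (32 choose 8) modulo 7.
2

Using Lucas' theorem:
Write n=32 and k=8 in base 7:
n in base 7: [4, 4]
k in base 7: [1, 1]
C(32,8) mod 7 = ∏ C(n_i, k_i) mod 7
Digit binomials (mod 7): C(4,1) = 4; C(4,1) = 4
Product: 4 × 4 = 16 ≡ 2 (mod 7)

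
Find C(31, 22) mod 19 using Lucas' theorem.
11

Using Lucas' theorem:
Write n=31 and k=22 in base 19:
n in base 19: [1, 12]
k in base 19: [1, 3]
C(31,22) mod 19 = ∏ C(n_i, k_i) mod 19
Digit binomials (mod 19): C(1,1) = 1; C(12,3) = 220 ≡ 11
Product: 1 × 11 = 11 ≡ 11 (mod 19)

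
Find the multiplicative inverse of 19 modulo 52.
11

gcd(19, 52) = 1, so the inverse exists.
Extended Euclidean algorithm on (52, 19):
52 = 2 × 19 + 14  ⟹  14 = (1)·52 + (-2)·19
19 = 1 × 14 + 5  ⟹  5 = (-1)·52 + (3)·19
14 = 2 × 5 + 4  ⟹  4 = (3)·52 + (-8)·19
5 = 1 × 4 + 1  ⟹  1 = (-4)·52 + (11)·19
So (11)·19 ≡ 1 (mod 52), i.e. 19^(-1) ≡ 11 (mod 52).
Check: 19 × 11 = 209 ≡ 1 (mod 52)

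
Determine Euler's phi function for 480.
128

480 = 2^5 × 3 × 5
φ(n) = n × ∏(1 - 1/p) for each prime p dividing n
φ(480) = 480 × (1 - 1/2) × (1 - 1/3) × (1 - 1/5) = 128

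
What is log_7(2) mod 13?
11

Baby-step giant-step with step n = ⌈√13⌉ = 4.
Baby steps 7^j mod 13 (j:value) for j=0..3: 0:1, 1:7, 2:10, 3:5.
Giant-step multiplier: 7^(-4) ≡ 7^(12-4) = 7^8 ≡ 3 (mod 13).
Giant steps γ_i = 2·3^i mod 13: γ_0=2, γ_1=6, γ_2=5 (in table at j=3).
x = i·n + j = 2·4 + 3 = 11.
Check: 7^11 ≡ 2 (mod 13).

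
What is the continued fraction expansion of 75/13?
[5; 1, 3, 3]

Euclidean algorithm steps:
75 = 5 × 13 + 10
13 = 1 × 10 + 3
10 = 3 × 3 + 1
3 = 3 × 1 + 0
Continued fraction: [5; 1, 3, 3]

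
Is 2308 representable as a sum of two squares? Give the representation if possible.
2² + 48² (a=2, b=48)

Factorization: 2308 = 2^2 × 577
By Fermat: n is sum of two squares iff every prime p ≡ 3 (mod 4) appears to even power.
All primes ≡ 3 (mod 4) appear to even power.
Search a = 0, 1, 2, … for 2308 - a² a perfect square: first hit at a = 2: 2308 - 4 = 2304 = 48².
2308 = 2² + 48² = 4 + 2304 ✓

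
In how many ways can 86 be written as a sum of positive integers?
34262962

p(n) counts ways to write n as a sum of positive integers (order ignored).
Euler's pentagonal recurrence: p(k) = p(k-1) + p(k-2) - p(k-5) - p(k-7) + p(k-12) + p(k-15) - ... (offsets j(3j∓1)/2, signs ++--, p(0)=1, p(<0)=0).
DP table for k = 0..85: p(0)=1, p(1)=1, p(2)=2, p(3)=3, p(4)=5, p(5)=7, p(6)=11, p(7)=15, p(8)=22, p(9)=30, p(10)=42, p(11)=56, p(12)=77, p(13)=101, p(14)=135, p(15)=176, p(16)=231, p(17)=297, p(18)=385, p(19)=490, p(20)=627, p(21)=792, p(22)=1002, p(23)=1255, p(24)=1575, p(25)=1958, p(26)=2436, p(27)=3010, p(28)=3718, p(29)=4565, p(30)=5604, p(31)=6842, p(32)=8349, p(33)=10143, p(34)=12310, p(35)=14883, p(36)=17977, p(37)=21637, p(38)=26015, p(39)=31185, p(40)=37338, p(41)=44583, p(42)=53174, p(43)=63261, p(44)=75175, p(45)=89134, p(46)=105558, p(47)=124754, p(48)=147273, p(49)=173525, p(50)=204226, p(51)=239943, p(52)=281589, p(53)=329931, p(54)=386155, p(55)=451276, p(56)=526823, p(57)=614154, p(58)=715220, p(59)=831820, p(60)=966467, p(61)=1121505, p(62)=1300156, p(63)=1505499, p(64)=1741630, p(65)=2012558, p(66)=2323520, p(67)=2679689, p(68)=3087735, p(69)=3554345, p(70)=4087968, p(71)=4697205, p(72)=5392783, p(73)=6185689, p(74)=7089500, p(75)=8118264, p(76)=9289091, p(77)=10619863, p(78)=12132164, p(79)=13848650, p(80)=15796476, p(81)=18004327, p(82)=20506255, p(83)=23338469, p(84)=26543660, p(85)=30167357.
Final step: p(86) = p(85) + p(84) - p(81) - p(79) + p(74) + p(71) - p(64) - p(60) + p(51) + p(46) - p(35) - p(29) + p(16) + p(9)
= 30167357 + 26543660 - 18004327 - 13848650 + 7089500 + 4697205 - 1741630 - 966467 + 239943 + 105558 - 14883 - 4565 + 231 + 30
= 34262962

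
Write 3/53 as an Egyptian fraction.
1/18 + 1/954

Greedy algorithm:
3/53: ceiling(53/3) = 18, use 1/18
1/954: ceiling(954/1) = 954, use 1/954
Result: 3/53 = 1/18 + 1/954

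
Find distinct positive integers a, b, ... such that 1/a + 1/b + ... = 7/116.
1/17 + 1/658 + 1/648788

Greedy algorithm:
7/116: ceiling(116/7) = 17, use 1/17
3/1972: ceiling(1972/3) = 658, use 1/658
1/648788: ceiling(648788/1) = 648788, use 1/648788
Result: 7/116 = 1/17 + 1/658 + 1/648788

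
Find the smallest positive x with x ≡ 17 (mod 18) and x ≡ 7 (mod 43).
179

Using Chinese Remainder Theorem:
M = 18 × 43 = 774
M1 = 43, M2 = 18
y1 = 43^(-1) mod 18 = 13
y2 = 18^(-1) mod 43 = 12
x = (17×43×13 + 7×18×12) mod 774 = 179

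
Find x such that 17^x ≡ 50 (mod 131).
111

Baby-step giant-step with step n = ⌈√131⌉ = 12.
Baby steps 17^j mod 131 (j:value) for j=0..11: 0:1, 1:17, 2:27, 3:66, 4:74, 5:79, 6:33, 7:37, 8:105, 9:82, 10:84, 11:118.
Giant-step multiplier: 17^(-12) ≡ 17^(130-12) = 17^118 ≡ 16 (mod 131).
Giant steps γ_i = 50·16^i mod 131: γ_0=50, γ_1=14, γ_2=93, γ_3=47, γ_4=97, γ_5=111, γ_6=73, γ_7=120, γ_8=86, γ_9=66 (in table at j=3).
x = i·n + j = 9·12 + 3 = 111.
Check: 17^111 ≡ 50 (mod 131).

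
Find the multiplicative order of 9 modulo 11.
5

11 is prime, so ord(9) divides φ(11) = 10.
Divisors of 10: 1, 2, 5, 10.
Repeated squaring: 9^1 ≡ 9, 9^2 ≡ 4, 9^4 ≡ 5, 9^8 ≡ 3 (mod 11).
Test 9^d mod 11 for each divisor d in increasing order:
9^1 ≡ 9
9^2 ≡ 4
9^5 = 9^4·9^1 ≡ 1  ← first divisor giving 1
The order is 5.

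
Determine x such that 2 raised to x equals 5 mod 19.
16

Baby-step giant-step with step n = ⌈√19⌉ = 5.
Baby steps 2^j mod 19 (j:value) for j=0..4: 0:1, 1:2, 2:4, 3:8, 4:16.
Giant-step multiplier: 2^(-5) ≡ 2^(18-5) = 2^13 ≡ 3 (mod 19).
Giant steps γ_i = 5·3^i mod 19: γ_0=5, γ_1=15, γ_2=7, γ_3=2 (in table at j=1).
x = i·n + j = 3·5 + 1 = 16.
Check: 2^16 ≡ 5 (mod 19).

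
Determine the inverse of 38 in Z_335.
97

gcd(38, 335) = 1, so the inverse exists.
Extended Euclidean algorithm on (335, 38):
335 = 8 × 38 + 31  ⟹  31 = (1)·335 + (-8)·38
38 = 1 × 31 + 7  ⟹  7 = (-1)·335 + (9)·38
31 = 4 × 7 + 3  ⟹  3 = (5)·335 + (-44)·38
7 = 2 × 3 + 1  ⟹  1 = (-11)·335 + (97)·38
So (97)·38 ≡ 1 (mod 335), i.e. 38^(-1) ≡ 97 (mod 335).
Check: 38 × 97 = 3686 ≡ 1 (mod 335)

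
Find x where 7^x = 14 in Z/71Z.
7

Baby-step giant-step with step n = ⌈√71⌉ = 9.
Baby steps 7^j mod 71 (j:value) for j=0..8: 0:1, 1:7, 2:49, 3:59, 4:58, 5:51, 6:2, 7:14, 8:27.
h = 14 is already in the table at j=7, so x = 7.
Check: 7^7 ≡ 14 (mod 71).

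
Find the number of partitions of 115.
1064144451

p(n) counts ways to write n as a sum of positive integers (order ignored).
Euler's pentagonal recurrence: p(k) = p(k-1) + p(k-2) - p(k-5) - p(k-7) + p(k-12) + p(k-15) - ... (offsets j(3j∓1)/2, signs ++--, p(0)=1, p(<0)=0).
DP table for k = 0..114: p(0)=1, p(1)=1, p(2)=2, p(3)=3, p(4)=5, p(5)=7, p(6)=11, p(7)=15, p(8)=22, p(9)=30, p(10)=42, p(11)=56, p(12)=77, p(13)=101, p(14)=135, p(15)=176, p(16)=231, p(17)=297, p(18)=385, p(19)=490, p(20)=627, p(21)=792, p(22)=1002, p(23)=1255, p(24)=1575, p(25)=1958, p(26)=2436, p(27)=3010, p(28)=3718, p(29)=4565, p(30)=5604, p(31)=6842, p(32)=8349, p(33)=10143, p(34)=12310, p(35)=14883, p(36)=17977, p(37)=21637, p(38)=26015, p(39)=31185, p(40)=37338, p(41)=44583, p(42)=53174, p(43)=63261, p(44)=75175, p(45)=89134, p(46)=105558, p(47)=124754, p(48)=147273, p(49)=173525, p(50)=204226, p(51)=239943, p(52)=281589, p(53)=329931, p(54)=386155, p(55)=451276, p(56)=526823, p(57)=614154, p(58)=715220, p(59)=831820, p(60)=966467, p(61)=1121505, p(62)=1300156, p(63)=1505499, p(64)=1741630, p(65)=2012558, p(66)=2323520, p(67)=2679689, p(68)=3087735, p(69)=3554345, p(70)=4087968, p(71)=4697205, p(72)=5392783, p(73)=6185689, p(74)=7089500, p(75)=8118264, p(76)=9289091, p(77)=10619863, p(78)=12132164, p(79)=13848650, p(80)=15796476, p(81)=18004327, p(82)=20506255, p(83)=23338469, p(84)=26543660, p(85)=30167357, p(86)=34262962, p(87)=38887673, p(88)=44108109, p(89)=49995925, p(90)=56634173, p(91)=64112359, p(92)=72533807, p(93)=82010177, p(94)=92669720, p(95)=104651419, p(96)=118114304, p(97)=133230930, p(98)=150198136, p(99)=169229875, p(100)=190569292, p(101)=214481126, p(102)=241265379, p(103)=271248950, p(104)=304801365, p(105)=342325709, p(106)=384276336, p(107)=431149389, p(108)=483502844, p(109)=541946240, p(110)=607163746, p(111)=679903203, p(112)=761002156, p(113)=851376628, p(114)=952050665.
Final step: p(115) = p(114) + p(113) - p(110) - p(108) + p(103) + p(100) - p(93) - p(89) + p(80) + p(75) - p(64) - p(58) + p(45) + p(38) - p(23) - p(15)
= 952050665 + 851376628 - 607163746 - 483502844 + 271248950 + 190569292 - 82010177 - 49995925 + 15796476 + 8118264 - 1741630 - 715220 + 89134 + 26015 - 1255 - 176
= 1064144451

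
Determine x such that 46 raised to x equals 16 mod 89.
72

Baby-step giant-step with step n = ⌈√89⌉ = 10.
Baby steps 46^j mod 89 (j:value) for j=0..9: 0:1, 1:46, 2:69, 3:59, 4:44, 5:66, 6:10, 7:15, 8:67, 9:56.
Giant-step multiplier: 46^(-10) ≡ 46^(88-10) = 46^78 ≡ 71 (mod 89).
Giant steps γ_i = 16·71^i mod 89: γ_0=16, γ_1=68, γ_2=22, γ_3=49, γ_4=8, γ_5=34, γ_6=11, γ_7=69 (in table at j=2).
x = i·n + j = 7·10 + 2 = 72.
Check: 46^72 ≡ 16 (mod 89).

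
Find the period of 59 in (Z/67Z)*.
11

67 is prime, so ord(59) divides φ(67) = 66.
Divisors of 66: 1, 2, 3, 6, 11, 22, 33, 66.
Repeated squaring: 59^1 ≡ 59, 59^2 ≡ 64, 59^4 ≡ 9, 59^8 ≡ 14, 59^16 ≡ 62, 59^32 ≡ 25, 59^64 ≡ 22 (mod 67).
Test 59^d mod 67 for each divisor d in increasing order:
59^1 ≡ 59
59^2 ≡ 64
59^3 = 59^2·59^1 ≡ 24
59^6 = 59^4·59^2 ≡ 40
59^11 = 59^8·59^2·59^1 ≡ 1  ← first divisor giving 1
The order is 11.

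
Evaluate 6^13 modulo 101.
14

Repeated squaring. Binary of 13 = 1101.
6^1 ≡ 6 (mod 101); 6^2 ≡ 36 (mod 101); 6^4 ≡ 84 (mod 101); 6^8 ≡ 87 (mod 101)
6^13 = 6^1 × 6^4 × 6^8 ≡ 14 (mod 101)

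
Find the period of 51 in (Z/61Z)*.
60

61 is prime, so ord(51) divides φ(61) = 60.
Divisors of 60: 1, 2, 3, 4, 5, 6, 10, 12, 15, 20, 30, 60.
Repeated squaring: 51^1 ≡ 51, 51^2 ≡ 39, 51^4 ≡ 57, 51^8 ≡ 16, 51^16 ≡ 12, 51^32 ≡ 22 (mod 61).
Test 51^d mod 61 for each divisor d in increasing order:
51^1 ≡ 51
51^2 ≡ 39
51^3 = 51^2·51^1 ≡ 37
51^4 ≡ 57
51^5 = 51^4·51^1 ≡ 40
51^6 = 51^4·51^2 ≡ 27
51^10 = 51^8·51^2 ≡ 14
51^12 = 51^8·51^4 ≡ 58
51^15 = 51^8·51^4·51^2·51^1 ≡ 11
51^20 = 51^16·51^4 ≡ 13
51^30 = 51^16·51^8·51^4·51^2 ≡ 60
51^60 = 51^32·51^16·51^8·51^4 ≡ 1  ← first divisor giving 1
The order is 60.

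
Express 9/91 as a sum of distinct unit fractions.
1/11 + 1/126 + 1/18018

Greedy algorithm:
9/91: ceiling(91/9) = 11, use 1/11
8/1001: ceiling(1001/8) = 126, use 1/126
1/18018: ceiling(18018/1) = 18018, use 1/18018
Result: 9/91 = 1/11 + 1/126 + 1/18018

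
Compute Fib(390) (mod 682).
0

Matrix identity: Q^n = [[F_(n+1), F_n], [F_n, F_(n-1)]] with Q = [[1,1],[1,0]].
n = 390 = 110000110₂. Square-and-multiply, entries mod 682:
Q^1 = [[1,1],[1,0]]
Q^3 = (Q^1)²·Q = [[3,2],[2,1]]
Q^6 = (Q^3)² = [[13,8],[8,5]]
Q^12 = (Q^6)² = [[233,144],[144,89]]
Q^24 = (Q^12)² = [[5,674],[674,13]]
Q^48 = (Q^24)² = [[89,538],[538,233]]
Q^97 = (Q^48)²·Q = [[21,13],[13,8]]
Q^195 = (Q^97)²·Q = [[305,610],[610,377]]
Q^390 = (Q^195)² = [[1,0],[0,1]]
F_390 mod 682 = Q^390[0][1] = 0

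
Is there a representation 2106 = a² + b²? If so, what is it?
9² + 45² (a=9, b=45)

Factorization: 2106 = 2 × 3^4 × 13
By Fermat: n is sum of two squares iff every prime p ≡ 3 (mod 4) appears to even power.
All primes ≡ 3 (mod 4) appear to even power.
Search a = 0, 1, 2, … for 2106 - a² a perfect square: first hit at a = 9: 2106 - 81 = 2025 = 45².
2106 = 9² + 45² = 81 + 2025 ✓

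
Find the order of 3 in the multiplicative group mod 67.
22

67 is prime, so ord(3) divides φ(67) = 66.
Divisors of 66: 1, 2, 3, 6, 11, 22, 33, 66.
Repeated squaring: 3^1 ≡ 3, 3^2 ≡ 9, 3^4 ≡ 14, 3^8 ≡ 62, 3^16 ≡ 25, 3^32 ≡ 22, 3^64 ≡ 15 (mod 67).
Test 3^d mod 67 for each divisor d in increasing order:
3^1 ≡ 3
3^2 ≡ 9
3^3 = 3^2·3^1 ≡ 27
3^6 = 3^4·3^2 ≡ 59
3^11 = 3^8·3^2·3^1 ≡ 66
3^22 = 3^16·3^4·3^2 ≡ 1  ← first divisor giving 1
The order is 22.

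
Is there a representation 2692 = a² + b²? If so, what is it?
24² + 46² (a=24, b=46)

Factorization: 2692 = 2^2 × 673
By Fermat: n is sum of two squares iff every prime p ≡ 3 (mod 4) appears to even power.
All primes ≡ 3 (mod 4) appear to even power.
Search a = 0, 1, 2, … for 2692 - a² a perfect square: first hit at a = 24: 2692 - 576 = 2116 = 46².
2692 = 24² + 46² = 576 + 2116 ✓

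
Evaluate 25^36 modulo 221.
118

Repeated squaring. Binary of 36 = 100100.
25^1 ≡ 25 (mod 221); 25^2 ≡ 183 (mod 221); 25^4 ≡ 118 (mod 221); 25^8 ≡ 1 (mod 221); 25^16 ≡ 1 (mod 221); 25^32 ≡ 1 (mod 221)
25^36 = 25^4 × 25^32 ≡ 118 (mod 221)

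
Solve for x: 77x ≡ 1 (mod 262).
245

gcd(77, 262) = 1, so the inverse exists.
Extended Euclidean algorithm on (262, 77):
262 = 3 × 77 + 31  ⟹  31 = (1)·262 + (-3)·77
77 = 2 × 31 + 15  ⟹  15 = (-2)·262 + (7)·77
31 = 2 × 15 + 1  ⟹  1 = (5)·262 + (-17)·77
So (-17)·77 ≡ 1 (mod 262), i.e. 77^(-1) ≡ -17 ≡ 245 (mod 262).
Check: 77 × 245 = 18865 ≡ 1 (mod 262)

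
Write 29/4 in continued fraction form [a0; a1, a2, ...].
[7; 4]

Euclidean algorithm steps:
29 = 7 × 4 + 1
4 = 4 × 1 + 0
Continued fraction: [7; 4]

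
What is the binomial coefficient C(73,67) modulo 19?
9

Using Lucas' theorem:
Write n=73 and k=67 in base 19:
n in base 19: [3, 16]
k in base 19: [3, 10]
C(73,67) mod 19 = ∏ C(n_i, k_i) mod 19
Digit binomials (mod 19): C(3,3) = 1; C(16,10) = 8008 ≡ 9
Product: 1 × 9 = 9 ≡ 9 (mod 19)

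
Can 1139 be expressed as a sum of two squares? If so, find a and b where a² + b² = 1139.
Not possible

Factorization: 1139 = 17 × 67
By Fermat: n is sum of two squares iff every prime p ≡ 3 (mod 4) appears to even power.
Prime(s) ≡ 3 (mod 4) with odd exponent: [(67, 1)]
Therefore 1139 cannot be expressed as a² + b².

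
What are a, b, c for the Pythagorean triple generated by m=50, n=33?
(1411, 3300, 3589)

Euclid's formula: a = m² - n², b = 2mn, c = m² + n²
m = 50, n = 33
a = 50² - 33² = 2500 - 1089 = 1411
b = 2 × 50 × 33 = 3300
c = 50² + 33² = 2500 + 1089 = 3589
Verification: 1411² + 3300² = 1990921 + 10890000 = 12880921 = 3589² ✓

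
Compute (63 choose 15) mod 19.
0

Using Lucas' theorem:
Write n=63 and k=15 in base 19:
n in base 19: [3, 6]
k in base 19: [0, 15]
C(63,15) mod 19 = ∏ C(n_i, k_i) mod 19
Digit binomials (mod 19): C(3,0) = 1; C(6,15) = 0 (k_i > n_i)
Product: 1 × 0 = 0 ≡ 0 (mod 19)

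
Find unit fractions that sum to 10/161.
1/17 + 1/305 + 1/104349 + 1/12444139995

Greedy algorithm:
10/161: ceiling(161/10) = 17, use 1/17
9/2737: ceiling(2737/9) = 305, use 1/305
8/834785: ceiling(834785/8) = 104349, use 1/104349
1/12444139995: ceiling(12444139995/1) = 12444139995, use 1/12444139995
Result: 10/161 = 1/17 + 1/305 + 1/104349 + 1/12444139995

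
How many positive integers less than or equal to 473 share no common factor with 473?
420

473 = 11 × 43
φ(n) = n × ∏(1 - 1/p) for each prime p dividing n
φ(473) = 473 × (1 - 1/11) × (1 - 1/43) = 420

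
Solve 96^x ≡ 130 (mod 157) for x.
24

Baby-step giant-step with step n = ⌈√157⌉ = 13.
Baby steps 96^j mod 157 (j:value) for j=0..12: 0:1, 1:96, 2:110, 3:41, 4:11, 5:114, 6:111, 7:137, 8:121, 9:155, 10:122, 11:94, 12:75.
Giant-step multiplier: 96^(-13) ≡ 96^(156-13) = 96^143 ≡ 107 (mod 157).
Giant steps γ_i = 130·107^i mod 157: γ_0=130, γ_1=94 (in table at j=11).
x = i·n + j = 1·13 + 11 = 24.
Check: 96^24 ≡ 130 (mod 157).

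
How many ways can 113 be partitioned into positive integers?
851376628

p(n) counts ways to write n as a sum of positive integers (order ignored).
Euler's pentagonal recurrence: p(k) = p(k-1) + p(k-2) - p(k-5) - p(k-7) + p(k-12) + p(k-15) - ... (offsets j(3j∓1)/2, signs ++--, p(0)=1, p(<0)=0).
DP table for k = 0..112: p(0)=1, p(1)=1, p(2)=2, p(3)=3, p(4)=5, p(5)=7, p(6)=11, p(7)=15, p(8)=22, p(9)=30, p(10)=42, p(11)=56, p(12)=77, p(13)=101, p(14)=135, p(15)=176, p(16)=231, p(17)=297, p(18)=385, p(19)=490, p(20)=627, p(21)=792, p(22)=1002, p(23)=1255, p(24)=1575, p(25)=1958, p(26)=2436, p(27)=3010, p(28)=3718, p(29)=4565, p(30)=5604, p(31)=6842, p(32)=8349, p(33)=10143, p(34)=12310, p(35)=14883, p(36)=17977, p(37)=21637, p(38)=26015, p(39)=31185, p(40)=37338, p(41)=44583, p(42)=53174, p(43)=63261, p(44)=75175, p(45)=89134, p(46)=105558, p(47)=124754, p(48)=147273, p(49)=173525, p(50)=204226, p(51)=239943, p(52)=281589, p(53)=329931, p(54)=386155, p(55)=451276, p(56)=526823, p(57)=614154, p(58)=715220, p(59)=831820, p(60)=966467, p(61)=1121505, p(62)=1300156, p(63)=1505499, p(64)=1741630, p(65)=2012558, p(66)=2323520, p(67)=2679689, p(68)=3087735, p(69)=3554345, p(70)=4087968, p(71)=4697205, p(72)=5392783, p(73)=6185689, p(74)=7089500, p(75)=8118264, p(76)=9289091, p(77)=10619863, p(78)=12132164, p(79)=13848650, p(80)=15796476, p(81)=18004327, p(82)=20506255, p(83)=23338469, p(84)=26543660, p(85)=30167357, p(86)=34262962, p(87)=38887673, p(88)=44108109, p(89)=49995925, p(90)=56634173, p(91)=64112359, p(92)=72533807, p(93)=82010177, p(94)=92669720, p(95)=104651419, p(96)=118114304, p(97)=133230930, p(98)=150198136, p(99)=169229875, p(100)=190569292, p(101)=214481126, p(102)=241265379, p(103)=271248950, p(104)=304801365, p(105)=342325709, p(106)=384276336, p(107)=431149389, p(108)=483502844, p(109)=541946240, p(110)=607163746, p(111)=679903203, p(112)=761002156.
Final step: p(113) = p(112) + p(111) - p(108) - p(106) + p(101) + p(98) - p(91) - p(87) + p(78) + p(73) - p(62) - p(56) + p(43) + p(36) - p(21) - p(13)
= 761002156 + 679903203 - 483502844 - 384276336 + 214481126 + 150198136 - 64112359 - 38887673 + 12132164 + 6185689 - 1300156 - 526823 + 63261 + 17977 - 792 - 101
= 851376628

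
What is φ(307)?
306

307 = 307
φ(n) = n × ∏(1 - 1/p) for each prime p dividing n
φ(307) = 307 × (1 - 1/307) = 306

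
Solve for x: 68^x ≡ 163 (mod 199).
89

Baby-step giant-step with step n = ⌈√199⌉ = 15.
Baby steps 68^j mod 199 (j:value) for j=0..14: 0:1, 1:68, 2:47, 3:12, 4:20, 5:166, 6:144, 7:41, 8:2, 9:136, 10:94, 11:24, 12:40, 13:133, 14:89.
Giant-step multiplier: 68^(-15) ≡ 68^(198-15) = 68^183 ≡ 17 (mod 199).
Giant steps γ_i = 163·17^i mod 199: γ_0=163, γ_1=184, γ_2=143, γ_3=43, γ_4=134, γ_5=89 (in table at j=14).
x = i·n + j = 5·15 + 14 = 89.
Check: 68^89 ≡ 163 (mod 199).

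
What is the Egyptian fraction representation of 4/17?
1/5 + 1/29 + 1/1233 + 1/3039345

Greedy algorithm:
4/17: ceiling(17/4) = 5, use 1/5
3/85: ceiling(85/3) = 29, use 1/29
2/2465: ceiling(2465/2) = 1233, use 1/1233
1/3039345: ceiling(3039345/1) = 3039345, use 1/3039345
Result: 4/17 = 1/5 + 1/29 + 1/1233 + 1/3039345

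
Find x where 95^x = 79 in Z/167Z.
63

Baby-step giant-step with step n = ⌈√167⌉ = 13.
Baby steps 95^j mod 167 (j:value) for j=0..12: 0:1, 1:95, 2:7, 3:164, 4:49, 5:146, 6:9, 7:20, 8:63, 9:140, 10:107, 11:145, 12:81.
Giant-step multiplier: 95^(-13) ≡ 95^(166-13) = 95^153 ≡ 90 (mod 167).
Giant steps γ_i = 79·90^i mod 167: γ_0=79, γ_1=96, γ_2=123, γ_3=48, γ_4=145 (in table at j=11).
x = i·n + j = 4·13 + 11 = 63.
Check: 95^63 ≡ 79 (mod 167).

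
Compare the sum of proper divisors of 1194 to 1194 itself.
abundant

Proper divisors of 1194: sum = 1 + 2 + 3 + 6 + 199 + 398 + 597 = 1206
Since 1206 > 1194, 1194 is abundant.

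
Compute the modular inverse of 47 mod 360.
23

gcd(47, 360) = 1, so the inverse exists.
Extended Euclidean algorithm on (360, 47):
360 = 7 × 47 + 31  ⟹  31 = (1)·360 + (-7)·47
47 = 1 × 31 + 16  ⟹  16 = (-1)·360 + (8)·47
31 = 1 × 16 + 15  ⟹  15 = (2)·360 + (-15)·47
16 = 1 × 15 + 1  ⟹  1 = (-3)·360 + (23)·47
So (23)·47 ≡ 1 (mod 360), i.e. 47^(-1) ≡ 23 (mod 360).
Check: 47 × 23 = 1081 ≡ 1 (mod 360)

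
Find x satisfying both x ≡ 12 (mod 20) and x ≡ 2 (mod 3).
32

Using Chinese Remainder Theorem:
M = 20 × 3 = 60
M1 = 3, M2 = 20
y1 = 3^(-1) mod 20 = 7
y2 = 20^(-1) mod 3 = 2
x = (12×3×7 + 2×20×2) mod 60 = 32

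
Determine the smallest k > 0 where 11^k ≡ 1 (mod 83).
41

83 is prime, so ord(11) divides φ(83) = 82.
Divisors of 82: 1, 2, 41, 82.
Repeated squaring: 11^1 ≡ 11, 11^2 ≡ 38, 11^4 ≡ 33, 11^8 ≡ 10, 11^16 ≡ 17, 11^32 ≡ 40, 11^64 ≡ 23 (mod 83).
Test 11^d mod 83 for each divisor d in increasing order:
11^1 ≡ 11
11^2 ≡ 38
11^41 = 11^32·11^8·11^1 ≡ 1  ← first divisor giving 1
The order is 41.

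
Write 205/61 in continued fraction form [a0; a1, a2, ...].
[3; 2, 1, 3, 2, 2]

Euclidean algorithm steps:
205 = 3 × 61 + 22
61 = 2 × 22 + 17
22 = 1 × 17 + 5
17 = 3 × 5 + 2
5 = 2 × 2 + 1
2 = 2 × 1 + 0
Continued fraction: [3; 2, 1, 3, 2, 2]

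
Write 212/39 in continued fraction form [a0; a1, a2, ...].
[5; 2, 3, 2, 2]

Euclidean algorithm steps:
212 = 5 × 39 + 17
39 = 2 × 17 + 5
17 = 3 × 5 + 2
5 = 2 × 2 + 1
2 = 2 × 1 + 0
Continued fraction: [5; 2, 3, 2, 2]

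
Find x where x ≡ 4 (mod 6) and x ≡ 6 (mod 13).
58

Using Chinese Remainder Theorem:
M = 6 × 13 = 78
M1 = 13, M2 = 6
y1 = 13^(-1) mod 6 = 1
y2 = 6^(-1) mod 13 = 11
x = (4×13×1 + 6×6×11) mod 78 = 58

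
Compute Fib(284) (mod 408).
405

Matrix identity: Q^n = [[F_(n+1), F_n], [F_n, F_(n-1)]] with Q = [[1,1],[1,0]].
n = 284 = 100011100₂. Square-and-multiply, entries mod 408:
Q^1 = [[1,1],[1,0]]
Q^2 = (Q^1)² = [[2,1],[1,1]]
Q^4 = (Q^2)² = [[5,3],[3,2]]
Q^8 = (Q^4)² = [[34,21],[21,13]]
Q^17 = (Q^8)²·Q = [[136,373],[373,171]]
Q^35 = (Q^17)²·Q = [[0,137],[137,271]]
Q^71 = (Q^35)²·Q = [[0,1],[1,407]]
Q^142 = (Q^71)² = [[1,407],[407,2]]
Q^284 = (Q^142)² = [[2,405],[405,5]]
F_284 mod 408 = Q^284[0][1] = 405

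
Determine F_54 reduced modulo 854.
358

Matrix identity: Q^n = [[F_(n+1), F_n], [F_n, F_(n-1)]] with Q = [[1,1],[1,0]].
n = 54 = 110110₂. Square-and-multiply, entries mod 854:
Q^1 = [[1,1],[1,0]]
Q^3 = (Q^1)²·Q = [[3,2],[2,1]]
Q^6 = (Q^3)² = [[13,8],[8,5]]
Q^13 = (Q^6)²·Q = [[377,233],[233,144]]
Q^27 = (Q^13)²·Q = [[123,852],[852,125]]
Q^54 = (Q^27)² = [[615,358],[358,257]]
F_54 mod 854 = Q^54[0][1] = 358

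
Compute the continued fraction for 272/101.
[2; 1, 2, 3, 1, 7]

Euclidean algorithm steps:
272 = 2 × 101 + 70
101 = 1 × 70 + 31
70 = 2 × 31 + 8
31 = 3 × 8 + 7
8 = 1 × 7 + 1
7 = 7 × 1 + 0
Continued fraction: [2; 1, 2, 3, 1, 7]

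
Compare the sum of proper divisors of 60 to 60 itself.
abundant

Proper divisors of 60: sum = 1 + 2 + 3 + 4 + 5 + 6 + 10 + 12 + 15 + 20 + 30 = 108
Since 108 > 60, 60 is abundant.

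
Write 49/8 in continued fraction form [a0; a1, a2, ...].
[6; 8]

Euclidean algorithm steps:
49 = 6 × 8 + 1
8 = 8 × 1 + 0
Continued fraction: [6; 8]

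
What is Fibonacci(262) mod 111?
77

Matrix identity: Q^n = [[F_(n+1), F_n], [F_n, F_(n-1)]] with Q = [[1,1],[1,0]].
n = 262 = 100000110₂. Square-and-multiply, entries mod 111:
Q^1 = [[1,1],[1,0]]
Q^2 = (Q^1)² = [[2,1],[1,1]]
Q^4 = (Q^2)² = [[5,3],[3,2]]
Q^8 = (Q^4)² = [[34,21],[21,13]]
Q^16 = (Q^8)² = [[43,99],[99,55]]
Q^32 = (Q^16)² = [[106,45],[45,61]]
Q^65 = (Q^32)²·Q = [[19,52],[52,78]]
Q^131 = (Q^65)²·Q = [[6,68],[68,49]]
Q^262 = (Q^131)² = [[109,77],[77,32]]
F_262 mod 111 = Q^262[0][1] = 77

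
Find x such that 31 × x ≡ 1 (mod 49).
19

gcd(31, 49) = 1, so the inverse exists.
Extended Euclidean algorithm on (49, 31):
49 = 1 × 31 + 18  ⟹  18 = (1)·49 + (-1)·31
31 = 1 × 18 + 13  ⟹  13 = (-1)·49 + (2)·31
18 = 1 × 13 + 5  ⟹  5 = (2)·49 + (-3)·31
13 = 2 × 5 + 3  ⟹  3 = (-5)·49 + (8)·31
5 = 1 × 3 + 2  ⟹  2 = (7)·49 + (-11)·31
3 = 1 × 2 + 1  ⟹  1 = (-12)·49 + (19)·31
So (19)·31 ≡ 1 (mod 49), i.e. 31^(-1) ≡ 19 (mod 49).
Check: 31 × 19 = 589 ≡ 1 (mod 49)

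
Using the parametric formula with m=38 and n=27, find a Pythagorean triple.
(715, 2052, 2173)

Euclid's formula: a = m² - n², b = 2mn, c = m² + n²
m = 38, n = 27
a = 38² - 27² = 1444 - 729 = 715
b = 2 × 38 × 27 = 2052
c = 38² + 27² = 1444 + 729 = 2173
Verification: 715² + 2052² = 511225 + 4210704 = 4721929 = 2173² ✓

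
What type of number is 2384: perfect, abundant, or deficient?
deficient

Proper divisors of 2384: sum = 1 + 2 + 4 + 8 + 16 + 149 + 298 + 596 + 1192 = 2266
Since 2266 < 2384, 2384 is deficient.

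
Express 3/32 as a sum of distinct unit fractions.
1/11 + 1/352

Greedy algorithm:
3/32: ceiling(32/3) = 11, use 1/11
1/352: ceiling(352/1) = 352, use 1/352
Result: 3/32 = 1/11 + 1/352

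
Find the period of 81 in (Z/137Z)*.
34

137 is prime, so ord(81) divides φ(137) = 136.
Divisors of 136: 1, 2, 4, 8, 17, 34, 68, 136.
Repeated squaring: 81^1 ≡ 81, 81^2 ≡ 122, 81^4 ≡ 88, 81^8 ≡ 72, 81^16 ≡ 115, 81^32 ≡ 73, 81^64 ≡ 123, 81^128 ≡ 59 (mod 137).
Test 81^d mod 137 for each divisor d in increasing order:
81^1 ≡ 81
81^2 ≡ 122
81^4 ≡ 88
81^8 ≡ 72
81^17 = 81^16·81^1 ≡ 136
81^34 = 81^32·81^2 ≡ 1  ← first divisor giving 1
The order is 34.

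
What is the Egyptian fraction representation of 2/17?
1/9 + 1/153

Greedy algorithm:
2/17: ceiling(17/2) = 9, use 1/9
1/153: ceiling(153/1) = 153, use 1/153
Result: 2/17 = 1/9 + 1/153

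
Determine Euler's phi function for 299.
264

299 = 13 × 23
φ(n) = n × ∏(1 - 1/p) for each prime p dividing n
φ(299) = 299 × (1 - 1/13) × (1 - 1/23) = 264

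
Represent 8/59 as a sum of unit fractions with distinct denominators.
1/8 + 1/95 + 1/14947 + 1/670223480

Greedy algorithm:
8/59: ceiling(59/8) = 8, use 1/8
5/472: ceiling(472/5) = 95, use 1/95
3/44840: ceiling(44840/3) = 14947, use 1/14947
1/670223480: ceiling(670223480/1) = 670223480, use 1/670223480
Result: 8/59 = 1/8 + 1/95 + 1/14947 + 1/670223480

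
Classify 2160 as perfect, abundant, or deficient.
abundant

Proper divisors of 2160: sum = 1 + 2 + 3 + 4 + 5 + 6 + 8 + 9 + ... + 432 + 540 + 720 + 1080 (39 divisors) = 5280
Since 5280 > 2160, 2160 is abundant.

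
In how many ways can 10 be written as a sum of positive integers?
42

p(n) counts ways to write n as a sum of positive integers (order ignored).
Examples: 10; 9 + 1; 8 + 2; 8 + 1 + 1; 7 + 3; ... (42 total)
p(10) = 42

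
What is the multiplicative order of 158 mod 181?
180

181 is prime, so ord(158) divides φ(181) = 180.
Divisors of 180: 1, 2, 3, 4, 5, 6, 9, 10, 12, 15, 18, 20, 30, 36, 45, 60, 90, 180.
Repeated squaring: 158^1 ≡ 158, 158^2 ≡ 167, 158^4 ≡ 15, 158^8 ≡ 44, 158^16 ≡ 126, 158^32 ≡ 129, 158^64 ≡ 170, 158^128 ≡ 121 (mod 181).
Test 158^d mod 181 for each divisor d in increasing order:
158^1 ≡ 158
158^2 ≡ 167
158^3 = 158^2·158^1 ≡ 141
158^4 ≡ 15
158^5 = 158^4·158^1 ≡ 17
158^6 = 158^4·158^2 ≡ 152
158^9 = 158^8·158^1 ≡ 74
158^10 = 158^8·158^2 ≡ 108
158^12 = 158^8·158^4 ≡ 117
158^15 = 158^8·158^4·158^2·158^1 ≡ 26
158^18 = 158^16·158^2 ≡ 46
158^20 = 158^16·158^4 ≡ 80
158^30 = 158^16·158^8·158^4·158^2 ≡ 133
158^36 = 158^32·158^4 ≡ 125
158^45 = 158^32·158^8·158^4·158^1 ≡ 19
158^60 = 158^32·158^16·158^8·158^4 ≡ 132
158^90 = 158^64·158^16·158^8·158^2 ≡ 180
158^180 = 158^128·158^32·158^16·158^4 ≡ 1  ← first divisor giving 1
The order is 180.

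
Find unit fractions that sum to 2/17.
1/9 + 1/153

Greedy algorithm:
2/17: ceiling(17/2) = 9, use 1/9
1/153: ceiling(153/1) = 153, use 1/153
Result: 2/17 = 1/9 + 1/153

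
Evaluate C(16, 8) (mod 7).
4

Using Lucas' theorem:
Write n=16 and k=8 in base 7:
n in base 7: [2, 2]
k in base 7: [1, 1]
C(16,8) mod 7 = ∏ C(n_i, k_i) mod 7
Digit binomials (mod 7): C(2,1) = 2; C(2,1) = 2
Product: 2 × 2 = 4 ≡ 4 (mod 7)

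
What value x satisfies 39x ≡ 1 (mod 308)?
79

gcd(39, 308) = 1, so the inverse exists.
Extended Euclidean algorithm on (308, 39):
308 = 7 × 39 + 35  ⟹  35 = (1)·308 + (-7)·39
39 = 1 × 35 + 4  ⟹  4 = (-1)·308 + (8)·39
35 = 8 × 4 + 3  ⟹  3 = (9)·308 + (-71)·39
4 = 1 × 3 + 1  ⟹  1 = (-10)·308 + (79)·39
So (79)·39 ≡ 1 (mod 308), i.e. 39^(-1) ≡ 79 (mod 308).
Check: 39 × 79 = 3081 ≡ 1 (mod 308)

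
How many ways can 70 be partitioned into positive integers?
4087968

p(n) counts ways to write n as a sum of positive integers (order ignored).
Euler's pentagonal recurrence: p(k) = p(k-1) + p(k-2) - p(k-5) - p(k-7) + p(k-12) + p(k-15) - ... (offsets j(3j∓1)/2, signs ++--, p(0)=1, p(<0)=0).
DP table for k = 0..69: p(0)=1, p(1)=1, p(2)=2, p(3)=3, p(4)=5, p(5)=7, p(6)=11, p(7)=15, p(8)=22, p(9)=30, p(10)=42, p(11)=56, p(12)=77, p(13)=101, p(14)=135, p(15)=176, p(16)=231, p(17)=297, p(18)=385, p(19)=490, p(20)=627, p(21)=792, p(22)=1002, p(23)=1255, p(24)=1575, p(25)=1958, p(26)=2436, p(27)=3010, p(28)=3718, p(29)=4565, p(30)=5604, p(31)=6842, p(32)=8349, p(33)=10143, p(34)=12310, p(35)=14883, p(36)=17977, p(37)=21637, p(38)=26015, p(39)=31185, p(40)=37338, p(41)=44583, p(42)=53174, p(43)=63261, p(44)=75175, p(45)=89134, p(46)=105558, p(47)=124754, p(48)=147273, p(49)=173525, p(50)=204226, p(51)=239943, p(52)=281589, p(53)=329931, p(54)=386155, p(55)=451276, p(56)=526823, p(57)=614154, p(58)=715220, p(59)=831820, p(60)=966467, p(61)=1121505, p(62)=1300156, p(63)=1505499, p(64)=1741630, p(65)=2012558, p(66)=2323520, p(67)=2679689, p(68)=3087735, p(69)=3554345.
Final step: p(70) = p(69) + p(68) - p(65) - p(63) + p(58) + p(55) - p(48) - p(44) + p(35) + p(30) - p(19) - p(13) + p(0)
= 3554345 + 3087735 - 2012558 - 1505499 + 715220 + 451276 - 147273 - 75175 + 14883 + 5604 - 490 - 101 + 1
= 4087968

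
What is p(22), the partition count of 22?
1002

p(n) counts ways to write n as a sum of positive integers (order ignored).
Euler's pentagonal recurrence: p(k) = p(k-1) + p(k-2) - p(k-5) - p(k-7) + p(k-12) + p(k-15) - ... (offsets j(3j∓1)/2, signs ++--, p(0)=1, p(<0)=0).
DP table for k = 0..21: p(0)=1, p(1)=1, p(2)=2, p(3)=3, p(4)=5, p(5)=7, p(6)=11, p(7)=15, p(8)=22, p(9)=30, p(10)=42, p(11)=56, p(12)=77, p(13)=101, p(14)=135, p(15)=176, p(16)=231, p(17)=297, p(18)=385, p(19)=490, p(20)=627, p(21)=792.
Final step: p(22) = p(21) + p(20) - p(17) - p(15) + p(10) + p(7) - p(0)
= 792 + 627 - 297 - 176 + 42 + 15 - 1
= 1002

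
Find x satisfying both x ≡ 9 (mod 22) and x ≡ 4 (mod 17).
361

Using Chinese Remainder Theorem:
M = 22 × 17 = 374
M1 = 17, M2 = 22
y1 = 17^(-1) mod 22 = 13
y2 = 22^(-1) mod 17 = 7
x = (9×17×13 + 4×22×7) mod 374 = 361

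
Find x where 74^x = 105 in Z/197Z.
188

Baby-step giant-step with step n = ⌈√197⌉ = 15.
Baby steps 74^j mod 197 (j:value) for j=0..14: 0:1, 1:74, 2:157, 3:192, 4:24, 5:3, 6:25, 7:77, 8:182, 9:72, 10:9, 11:75, 12:34, 13:152, 14:19.
Giant-step multiplier: 74^(-15) ≡ 74^(196-15) = 74^181 ≡ 73 (mod 197).
Giant steps γ_i = 105·73^i mod 197: γ_0=105, γ_1=179, γ_2=65, γ_3=17, γ_4=59, γ_5=170, γ_6=196, γ_7=124, γ_8=187, γ_9=58, γ_10=97, γ_11=186, γ_12=182 (in table at j=8).
x = i·n + j = 12·15 + 8 = 188.
Check: 74^188 ≡ 105 (mod 197).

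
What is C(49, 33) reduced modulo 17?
0

Using Lucas' theorem:
Write n=49 and k=33 in base 17:
n in base 17: [2, 15]
k in base 17: [1, 16]
C(49,33) mod 17 = ∏ C(n_i, k_i) mod 17
Digit binomials (mod 17): C(2,1) = 2; C(15,16) = 0 (k_i > n_i)
Product: 2 × 0 = 0 ≡ 0 (mod 17)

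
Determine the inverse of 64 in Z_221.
38

gcd(64, 221) = 1, so the inverse exists.
Extended Euclidean algorithm on (221, 64):
221 = 3 × 64 + 29  ⟹  29 = (1)·221 + (-3)·64
64 = 2 × 29 + 6  ⟹  6 = (-2)·221 + (7)·64
29 = 4 × 6 + 5  ⟹  5 = (9)·221 + (-31)·64
6 = 1 × 5 + 1  ⟹  1 = (-11)·221 + (38)·64
So (38)·64 ≡ 1 (mod 221), i.e. 64^(-1) ≡ 38 (mod 221).
Check: 64 × 38 = 2432 ≡ 1 (mod 221)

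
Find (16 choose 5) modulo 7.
0

Using Lucas' theorem:
Write n=16 and k=5 in base 7:
n in base 7: [2, 2]
k in base 7: [0, 5]
C(16,5) mod 7 = ∏ C(n_i, k_i) mod 7
Digit binomials (mod 7): C(2,0) = 1; C(2,5) = 0 (k_i > n_i)
Product: 1 × 0 = 0 ≡ 0 (mod 7)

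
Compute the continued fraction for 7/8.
[0; 1, 7]

Euclidean algorithm steps:
7 = 0 × 8 + 7
8 = 1 × 7 + 1
7 = 7 × 1 + 0
Continued fraction: [0; 1, 7]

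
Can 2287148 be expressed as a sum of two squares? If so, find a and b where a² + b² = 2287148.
Not possible

Factorization: 2287148 = 2^2 × 83^3
By Fermat: n is sum of two squares iff every prime p ≡ 3 (mod 4) appears to even power.
Prime(s) ≡ 3 (mod 4) with odd exponent: [(83, 3)]
Therefore 2287148 cannot be expressed as a² + b².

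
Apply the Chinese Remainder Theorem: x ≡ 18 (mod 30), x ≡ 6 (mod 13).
318

Using Chinese Remainder Theorem:
M = 30 × 13 = 390
M1 = 13, M2 = 30
y1 = 13^(-1) mod 30 = 7
y2 = 30^(-1) mod 13 = 10
x = (18×13×7 + 6×30×10) mod 390 = 318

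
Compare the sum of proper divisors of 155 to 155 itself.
deficient

Proper divisors of 155: sum = 1 + 5 + 31 = 37
Since 37 < 155, 155 is deficient.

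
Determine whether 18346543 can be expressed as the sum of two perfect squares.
Not possible

Factorization: 18346543 = 61 × 67^3
By Fermat: n is sum of two squares iff every prime p ≡ 3 (mod 4) appears to even power.
Prime(s) ≡ 3 (mod 4) with odd exponent: [(67, 3)]
Therefore 18346543 cannot be expressed as a² + b².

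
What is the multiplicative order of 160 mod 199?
99

199 is prime, so ord(160) divides φ(199) = 198.
Divisors of 198: 1, 2, 3, 6, 9, 11, 18, 22, 33, 66, 99, 198.
Repeated squaring: 160^1 ≡ 160, 160^2 ≡ 128, 160^4 ≡ 66, 160^8 ≡ 177, 160^16 ≡ 86, 160^32 ≡ 33, 160^64 ≡ 94, 160^128 ≡ 80 (mod 199).
Test 160^d mod 199 for each divisor d in increasing order:
160^1 ≡ 160
160^2 ≡ 128
160^3 = 160^2·160^1 ≡ 182
160^6 = 160^4·160^2 ≡ 90
160^9 = 160^8·160^1 ≡ 62
160^11 = 160^8·160^2·160^1 ≡ 175
160^18 = 160^16·160^2 ≡ 63
160^22 = 160^16·160^4·160^2 ≡ 178
160^33 = 160^32·160^1 ≡ 106
160^66 = 160^64·160^2 ≡ 92
160^99 = 160^64·160^32·160^2·160^1 ≡ 1  ← first divisor giving 1
The order is 99.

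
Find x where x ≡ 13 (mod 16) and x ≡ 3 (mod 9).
93

Using Chinese Remainder Theorem:
M = 16 × 9 = 144
M1 = 9, M2 = 16
y1 = 9^(-1) mod 16 = 9
y2 = 16^(-1) mod 9 = 4
x = (13×9×9 + 3×16×4) mod 144 = 93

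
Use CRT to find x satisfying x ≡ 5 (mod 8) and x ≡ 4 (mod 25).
29

Using Chinese Remainder Theorem:
M = 8 × 25 = 200
M1 = 25, M2 = 8
y1 = 25^(-1) mod 8 = 1
y2 = 8^(-1) mod 25 = 22
x = (5×25×1 + 4×8×22) mod 200 = 29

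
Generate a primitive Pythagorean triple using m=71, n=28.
(4257, 3976, 5825)

Euclid's formula: a = m² - n², b = 2mn, c = m² + n²
m = 71, n = 28
a = 71² - 28² = 5041 - 784 = 4257
b = 2 × 71 × 28 = 3976
c = 71² + 28² = 5041 + 784 = 5825
Verification: 4257² + 3976² = 18122049 + 15808576 = 33930625 = 5825² ✓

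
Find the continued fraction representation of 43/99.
[0; 2, 3, 3, 4]

Euclidean algorithm steps:
43 = 0 × 99 + 43
99 = 2 × 43 + 13
43 = 3 × 13 + 4
13 = 3 × 4 + 1
4 = 4 × 1 + 0
Continued fraction: [0; 2, 3, 3, 4]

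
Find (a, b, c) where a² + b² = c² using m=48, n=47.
(95, 4512, 4513)

Euclid's formula: a = m² - n², b = 2mn, c = m² + n²
m = 48, n = 47
a = 48² - 47² = 2304 - 2209 = 95
b = 2 × 48 × 47 = 4512
c = 48² + 47² = 2304 + 2209 = 4513
Verification: 95² + 4512² = 9025 + 20358144 = 20367169 = 4513² ✓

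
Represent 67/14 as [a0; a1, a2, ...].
[4; 1, 3, 1, 2]

Euclidean algorithm steps:
67 = 4 × 14 + 11
14 = 1 × 11 + 3
11 = 3 × 3 + 2
3 = 1 × 2 + 1
2 = 2 × 1 + 0
Continued fraction: [4; 1, 3, 1, 2]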